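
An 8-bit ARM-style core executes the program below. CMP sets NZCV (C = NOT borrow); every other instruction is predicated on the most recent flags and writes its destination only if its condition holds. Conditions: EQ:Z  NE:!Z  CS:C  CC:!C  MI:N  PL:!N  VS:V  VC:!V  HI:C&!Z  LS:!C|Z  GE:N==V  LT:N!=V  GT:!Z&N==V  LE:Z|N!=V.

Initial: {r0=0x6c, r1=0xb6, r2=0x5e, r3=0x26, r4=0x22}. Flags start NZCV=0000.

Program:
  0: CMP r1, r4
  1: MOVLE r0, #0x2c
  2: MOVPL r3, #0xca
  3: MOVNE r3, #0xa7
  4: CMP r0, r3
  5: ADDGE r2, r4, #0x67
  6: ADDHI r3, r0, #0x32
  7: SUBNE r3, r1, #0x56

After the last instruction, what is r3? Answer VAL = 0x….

VAL = 0x60

[0] flags=1010 → (cmp)
[1] flags=1010 LE?T → r0=0x2c
[2] flags=1010 PL?F → skip
[3] flags=1010 NE?T → r3=0xa7
[4] flags=1001 → (cmp)
[5] flags=1001 GE?T → r2=0x89
[6] flags=1001 HI?F → skip
[7] flags=1001 NE?T → r3=0x60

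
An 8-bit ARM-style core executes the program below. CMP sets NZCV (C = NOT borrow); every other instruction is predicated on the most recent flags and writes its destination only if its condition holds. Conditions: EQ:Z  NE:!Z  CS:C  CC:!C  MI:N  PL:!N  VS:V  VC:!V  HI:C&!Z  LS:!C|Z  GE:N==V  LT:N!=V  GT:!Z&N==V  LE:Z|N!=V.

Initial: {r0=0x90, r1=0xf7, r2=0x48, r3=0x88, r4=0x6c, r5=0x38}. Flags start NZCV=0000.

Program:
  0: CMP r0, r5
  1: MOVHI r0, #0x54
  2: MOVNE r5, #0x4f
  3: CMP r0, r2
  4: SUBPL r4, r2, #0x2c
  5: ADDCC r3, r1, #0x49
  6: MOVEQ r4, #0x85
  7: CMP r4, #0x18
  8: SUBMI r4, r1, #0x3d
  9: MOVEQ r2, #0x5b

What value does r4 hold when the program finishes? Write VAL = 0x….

[0] flags=0011 → (cmp)
[1] flags=0011 HI?T → r0=0x54
[2] flags=0011 NE?T → r5=0x4f
[3] flags=0010 → (cmp)
[4] flags=0010 PL?T → r4=0x1c
[5] flags=0010 CC?F → skip
[6] flags=0010 EQ?F → skip
[7] flags=0010 → (cmp)
[8] flags=0010 MI?F → skip
[9] flags=0010 EQ?F → skip

VAL = 0x1c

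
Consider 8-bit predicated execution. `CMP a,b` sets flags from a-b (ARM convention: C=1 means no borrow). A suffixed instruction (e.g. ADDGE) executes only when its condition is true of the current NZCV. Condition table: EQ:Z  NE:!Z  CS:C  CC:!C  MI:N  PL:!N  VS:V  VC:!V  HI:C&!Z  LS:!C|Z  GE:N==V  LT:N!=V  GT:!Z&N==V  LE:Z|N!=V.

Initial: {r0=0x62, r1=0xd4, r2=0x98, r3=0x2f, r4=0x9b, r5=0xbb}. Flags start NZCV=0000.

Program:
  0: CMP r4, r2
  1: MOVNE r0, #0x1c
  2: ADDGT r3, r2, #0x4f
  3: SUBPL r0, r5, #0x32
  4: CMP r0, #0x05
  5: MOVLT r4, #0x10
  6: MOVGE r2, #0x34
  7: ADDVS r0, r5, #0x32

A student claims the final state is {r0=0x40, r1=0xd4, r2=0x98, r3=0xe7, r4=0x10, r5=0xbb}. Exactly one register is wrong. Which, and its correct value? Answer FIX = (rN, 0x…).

0: ✓ CMP  NZCV=0010
1: ✓ MOVNE  r0←0x1c
2: ✓ ADDGT  r3←0xe7
3: ✓ SUBPL  r0←0x89
4: ✓ CMP  NZCV=1010
5: ✓ MOVLT  r4←0x10
6: · MOVGE
7: · ADDVS

FIX = (r0, 0x89)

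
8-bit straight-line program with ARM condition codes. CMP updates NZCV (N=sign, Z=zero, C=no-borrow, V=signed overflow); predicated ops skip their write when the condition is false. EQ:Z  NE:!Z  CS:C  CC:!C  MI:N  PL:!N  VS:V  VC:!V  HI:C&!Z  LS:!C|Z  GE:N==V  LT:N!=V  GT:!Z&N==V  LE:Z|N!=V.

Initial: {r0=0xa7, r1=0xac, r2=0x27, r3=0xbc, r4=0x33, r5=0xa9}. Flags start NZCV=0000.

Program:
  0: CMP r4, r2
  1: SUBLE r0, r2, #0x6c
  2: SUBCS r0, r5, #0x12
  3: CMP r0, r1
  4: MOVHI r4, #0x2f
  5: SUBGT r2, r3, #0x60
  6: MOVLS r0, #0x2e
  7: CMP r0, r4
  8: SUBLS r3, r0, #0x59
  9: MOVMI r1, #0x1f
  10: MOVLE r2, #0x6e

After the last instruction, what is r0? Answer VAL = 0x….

[0] flags=0010 → (cmp)
[1] flags=0010 LE?F → skip
[2] flags=0010 CS?T → r0=0x97
[3] flags=1000 → (cmp)
[4] flags=1000 HI?F → skip
[5] flags=1000 GT?F → skip
[6] flags=1000 LS?T → r0=0x2e
[7] flags=1000 → (cmp)
[8] flags=1000 LS?T → r3=0xd5
[9] flags=1000 MI?T → r1=0x1f
[10] flags=1000 LE?T → r2=0x6e

VAL = 0x2e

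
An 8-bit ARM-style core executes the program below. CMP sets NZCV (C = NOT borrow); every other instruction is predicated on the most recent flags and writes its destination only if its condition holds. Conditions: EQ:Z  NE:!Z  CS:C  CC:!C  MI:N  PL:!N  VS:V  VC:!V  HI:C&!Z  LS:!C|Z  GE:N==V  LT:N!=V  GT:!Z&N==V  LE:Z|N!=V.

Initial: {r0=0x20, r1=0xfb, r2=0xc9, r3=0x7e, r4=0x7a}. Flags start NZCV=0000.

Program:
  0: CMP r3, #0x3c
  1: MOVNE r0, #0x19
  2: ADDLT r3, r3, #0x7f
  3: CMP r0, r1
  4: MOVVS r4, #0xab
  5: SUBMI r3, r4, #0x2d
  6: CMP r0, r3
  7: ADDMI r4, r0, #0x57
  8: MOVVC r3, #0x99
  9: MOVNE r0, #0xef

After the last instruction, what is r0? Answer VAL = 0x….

VAL = 0xef

[0] flags=0010 → (cmp)
[1] flags=0010 NE?T → r0=0x19
[2] flags=0010 LT?F → skip
[3] flags=0000 → (cmp)
[4] flags=0000 VS?F → skip
[5] flags=0000 MI?F → skip
[6] flags=1000 → (cmp)
[7] flags=1000 MI?T → r4=0x70
[8] flags=1000 VC?T → r3=0x99
[9] flags=1000 NE?T → r0=0xef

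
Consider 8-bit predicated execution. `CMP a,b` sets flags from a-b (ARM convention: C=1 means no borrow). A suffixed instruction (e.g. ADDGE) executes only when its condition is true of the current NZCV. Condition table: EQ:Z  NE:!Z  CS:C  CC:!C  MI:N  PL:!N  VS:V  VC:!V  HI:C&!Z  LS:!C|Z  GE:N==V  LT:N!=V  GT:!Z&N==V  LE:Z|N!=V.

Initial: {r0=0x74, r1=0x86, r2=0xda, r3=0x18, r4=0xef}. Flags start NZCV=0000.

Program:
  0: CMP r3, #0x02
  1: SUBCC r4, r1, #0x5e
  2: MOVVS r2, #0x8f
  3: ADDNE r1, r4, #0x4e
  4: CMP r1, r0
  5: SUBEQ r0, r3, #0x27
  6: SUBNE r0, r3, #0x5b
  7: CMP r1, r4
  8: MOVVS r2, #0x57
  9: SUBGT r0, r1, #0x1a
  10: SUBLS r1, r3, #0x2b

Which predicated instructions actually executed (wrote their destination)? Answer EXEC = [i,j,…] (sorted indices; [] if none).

[0] flags=0010 → (cmp)
[1] flags=0010 CC?F → skip
[2] flags=0010 VS?F → skip
[3] flags=0010 NE?T → r1=0x3d
[4] flags=1000 → (cmp)
[5] flags=1000 EQ?F → skip
[6] flags=1000 NE?T → r0=0xbd
[7] flags=0000 → (cmp)
[8] flags=0000 VS?F → skip
[9] flags=0000 GT?T → r0=0x23
[10] flags=0000 LS?T → r1=0xed

EXEC = [3,6,9,10]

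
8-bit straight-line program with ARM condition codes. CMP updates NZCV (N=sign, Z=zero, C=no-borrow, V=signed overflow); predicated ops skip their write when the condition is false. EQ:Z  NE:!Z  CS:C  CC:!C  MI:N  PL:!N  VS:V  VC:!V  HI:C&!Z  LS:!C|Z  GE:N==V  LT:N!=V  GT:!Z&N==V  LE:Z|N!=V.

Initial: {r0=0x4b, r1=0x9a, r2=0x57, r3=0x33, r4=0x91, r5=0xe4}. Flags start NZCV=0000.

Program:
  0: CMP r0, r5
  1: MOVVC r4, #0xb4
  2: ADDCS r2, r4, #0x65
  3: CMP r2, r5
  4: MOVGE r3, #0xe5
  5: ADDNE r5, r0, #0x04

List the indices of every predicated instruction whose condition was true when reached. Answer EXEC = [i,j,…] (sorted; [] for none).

EXEC = [1,4,5]

0: ✓ CMP  NZCV=0000
1: ✓ MOVVC  r4←0xb4
2: · ADDCS
3: ✓ CMP  NZCV=0000
4: ✓ MOVGE  r3←0xe5
5: ✓ ADDNE  r5←0x4f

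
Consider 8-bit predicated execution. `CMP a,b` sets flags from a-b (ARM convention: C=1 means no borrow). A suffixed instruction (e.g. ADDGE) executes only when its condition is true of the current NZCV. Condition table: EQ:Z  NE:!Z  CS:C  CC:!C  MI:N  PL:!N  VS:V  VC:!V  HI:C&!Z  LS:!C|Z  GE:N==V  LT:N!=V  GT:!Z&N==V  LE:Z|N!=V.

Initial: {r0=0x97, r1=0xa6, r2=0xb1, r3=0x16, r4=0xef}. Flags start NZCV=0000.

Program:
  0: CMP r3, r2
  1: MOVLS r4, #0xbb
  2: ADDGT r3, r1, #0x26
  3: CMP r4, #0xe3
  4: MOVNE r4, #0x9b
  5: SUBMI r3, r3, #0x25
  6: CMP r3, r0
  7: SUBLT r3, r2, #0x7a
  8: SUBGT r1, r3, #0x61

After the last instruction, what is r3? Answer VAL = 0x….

VAL = 0xa7

0: ✓ CMP  NZCV=0000
1: ✓ MOVLS  r4←0xbb
2: ✓ ADDGT  r3←0xcc
3: ✓ CMP  NZCV=1000
4: ✓ MOVNE  r4←0x9b
5: ✓ SUBMI  r3←0xa7
6: ✓ CMP  NZCV=0010
7: · SUBLT
8: ✓ SUBGT  r1←0x46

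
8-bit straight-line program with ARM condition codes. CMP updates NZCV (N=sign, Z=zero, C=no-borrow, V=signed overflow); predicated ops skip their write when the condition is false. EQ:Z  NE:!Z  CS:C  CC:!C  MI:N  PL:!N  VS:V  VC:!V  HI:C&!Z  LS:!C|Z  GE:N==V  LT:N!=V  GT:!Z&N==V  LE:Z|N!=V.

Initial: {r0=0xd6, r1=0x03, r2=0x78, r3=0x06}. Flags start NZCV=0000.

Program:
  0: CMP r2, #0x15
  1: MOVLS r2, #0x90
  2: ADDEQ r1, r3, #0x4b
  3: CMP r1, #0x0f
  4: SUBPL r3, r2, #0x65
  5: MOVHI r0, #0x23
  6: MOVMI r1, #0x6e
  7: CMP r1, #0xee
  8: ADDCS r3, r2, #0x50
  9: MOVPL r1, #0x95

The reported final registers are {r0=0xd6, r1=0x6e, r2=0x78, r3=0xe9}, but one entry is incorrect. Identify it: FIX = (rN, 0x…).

[0] flags=0010 → (cmp)
[1] flags=0010 LS?F → skip
[2] flags=0010 EQ?F → skip
[3] flags=1000 → (cmp)
[4] flags=1000 PL?F → skip
[5] flags=1000 HI?F → skip
[6] flags=1000 MI?T → r1=0x6e
[7] flags=1001 → (cmp)
[8] flags=1001 CS?F → skip
[9] flags=1001 PL?F → skip

FIX = (r3, 0x06)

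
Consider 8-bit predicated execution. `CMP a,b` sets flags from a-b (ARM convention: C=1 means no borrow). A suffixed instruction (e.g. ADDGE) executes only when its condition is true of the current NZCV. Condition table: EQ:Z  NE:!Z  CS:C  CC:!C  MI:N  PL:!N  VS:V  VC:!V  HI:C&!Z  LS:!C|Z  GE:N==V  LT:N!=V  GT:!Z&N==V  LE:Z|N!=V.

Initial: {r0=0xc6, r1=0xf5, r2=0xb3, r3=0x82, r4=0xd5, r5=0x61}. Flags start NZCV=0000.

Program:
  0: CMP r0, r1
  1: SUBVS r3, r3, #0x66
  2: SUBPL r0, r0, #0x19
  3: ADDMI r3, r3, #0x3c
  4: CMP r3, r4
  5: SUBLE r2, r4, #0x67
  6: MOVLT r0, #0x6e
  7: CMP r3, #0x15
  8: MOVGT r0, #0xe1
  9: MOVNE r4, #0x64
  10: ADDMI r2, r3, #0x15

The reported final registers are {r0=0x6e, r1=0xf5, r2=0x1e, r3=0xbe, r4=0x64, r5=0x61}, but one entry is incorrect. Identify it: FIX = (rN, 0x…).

FIX = (r2, 0xd3)

0: ✓ CMP  NZCV=1000
1: · SUBVS
2: · SUBPL
3: ✓ ADDMI  r3←0xbe
4: ✓ CMP  NZCV=1000
5: ✓ SUBLE  r2←0x6e
6: ✓ MOVLT  r0←0x6e
7: ✓ CMP  NZCV=1010
8: · MOVGT
9: ✓ MOVNE  r4←0x64
10: ✓ ADDMI  r2←0xd3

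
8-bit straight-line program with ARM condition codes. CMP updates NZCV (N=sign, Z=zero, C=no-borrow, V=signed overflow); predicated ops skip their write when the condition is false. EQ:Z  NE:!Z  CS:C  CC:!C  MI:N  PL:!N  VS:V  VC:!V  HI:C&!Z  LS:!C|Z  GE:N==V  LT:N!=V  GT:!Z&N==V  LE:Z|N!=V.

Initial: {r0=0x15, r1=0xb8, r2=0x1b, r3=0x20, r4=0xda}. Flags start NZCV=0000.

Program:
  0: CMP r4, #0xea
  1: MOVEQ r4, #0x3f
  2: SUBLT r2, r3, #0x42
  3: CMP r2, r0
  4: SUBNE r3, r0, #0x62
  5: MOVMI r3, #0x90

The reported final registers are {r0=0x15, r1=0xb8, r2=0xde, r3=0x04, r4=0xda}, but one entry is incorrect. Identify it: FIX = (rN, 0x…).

FIX = (r3, 0x90)

[0] flags=1000 → (cmp)
[1] flags=1000 EQ?F → skip
[2] flags=1000 LT?T → r2=0xde
[3] flags=1010 → (cmp)
[4] flags=1010 NE?T → r3=0xb3
[5] flags=1010 MI?T → r3=0x90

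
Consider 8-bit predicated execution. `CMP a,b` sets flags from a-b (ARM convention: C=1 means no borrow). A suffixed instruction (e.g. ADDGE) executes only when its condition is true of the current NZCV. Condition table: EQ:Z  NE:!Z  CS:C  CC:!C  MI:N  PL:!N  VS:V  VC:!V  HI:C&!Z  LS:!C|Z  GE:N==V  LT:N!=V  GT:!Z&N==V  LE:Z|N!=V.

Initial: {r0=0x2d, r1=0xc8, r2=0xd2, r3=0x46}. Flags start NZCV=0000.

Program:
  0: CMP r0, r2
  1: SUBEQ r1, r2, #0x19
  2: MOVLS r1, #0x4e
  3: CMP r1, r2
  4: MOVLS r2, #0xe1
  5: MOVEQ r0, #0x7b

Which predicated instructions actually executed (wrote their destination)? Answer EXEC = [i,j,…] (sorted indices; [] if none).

[0] flags=0000 → (cmp)
[1] flags=0000 EQ?F → skip
[2] flags=0000 LS?T → r1=0x4e
[3] flags=0000 → (cmp)
[4] flags=0000 LS?T → r2=0xe1
[5] flags=0000 EQ?F → skip

EXEC = [2,4]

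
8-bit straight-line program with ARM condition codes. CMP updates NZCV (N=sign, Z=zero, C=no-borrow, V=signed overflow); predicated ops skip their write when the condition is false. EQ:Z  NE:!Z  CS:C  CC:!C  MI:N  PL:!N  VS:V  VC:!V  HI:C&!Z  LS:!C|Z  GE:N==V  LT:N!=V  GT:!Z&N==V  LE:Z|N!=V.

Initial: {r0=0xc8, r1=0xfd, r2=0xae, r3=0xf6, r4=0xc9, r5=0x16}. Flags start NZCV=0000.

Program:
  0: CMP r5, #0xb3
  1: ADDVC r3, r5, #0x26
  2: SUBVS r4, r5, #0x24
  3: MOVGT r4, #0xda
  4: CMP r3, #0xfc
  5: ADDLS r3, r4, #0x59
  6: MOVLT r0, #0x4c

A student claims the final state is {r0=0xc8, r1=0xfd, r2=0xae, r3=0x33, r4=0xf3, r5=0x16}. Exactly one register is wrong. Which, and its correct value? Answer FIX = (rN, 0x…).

0: ✓ CMP  NZCV=0000
1: ✓ ADDVC  r3←0x3c
2: · SUBVS
3: ✓ MOVGT  r4←0xda
4: ✓ CMP  NZCV=0000
5: ✓ ADDLS  r3←0x33
6: · MOVLT

FIX = (r4, 0xda)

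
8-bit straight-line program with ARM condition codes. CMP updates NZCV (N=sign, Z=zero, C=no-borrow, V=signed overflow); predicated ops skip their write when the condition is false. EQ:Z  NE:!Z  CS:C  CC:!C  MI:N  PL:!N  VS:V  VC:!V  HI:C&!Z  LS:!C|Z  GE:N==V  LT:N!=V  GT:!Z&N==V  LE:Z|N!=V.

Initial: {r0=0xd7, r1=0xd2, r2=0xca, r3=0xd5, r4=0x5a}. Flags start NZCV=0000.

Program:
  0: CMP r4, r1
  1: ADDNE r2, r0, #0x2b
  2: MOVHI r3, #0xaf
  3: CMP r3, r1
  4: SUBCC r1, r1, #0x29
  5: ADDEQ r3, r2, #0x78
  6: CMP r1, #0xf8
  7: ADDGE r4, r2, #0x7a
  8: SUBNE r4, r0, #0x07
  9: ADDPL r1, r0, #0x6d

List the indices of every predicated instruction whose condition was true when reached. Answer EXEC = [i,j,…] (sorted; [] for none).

[0] flags=1001 → (cmp)
[1] flags=1001 NE?T → r2=0x02
[2] flags=1001 HI?F → skip
[3] flags=0010 → (cmp)
[4] flags=0010 CC?F → skip
[5] flags=0010 EQ?F → skip
[6] flags=1000 → (cmp)
[7] flags=1000 GE?F → skip
[8] flags=1000 NE?T → r4=0xd0
[9] flags=1000 PL?F → skip

EXEC = [1,8]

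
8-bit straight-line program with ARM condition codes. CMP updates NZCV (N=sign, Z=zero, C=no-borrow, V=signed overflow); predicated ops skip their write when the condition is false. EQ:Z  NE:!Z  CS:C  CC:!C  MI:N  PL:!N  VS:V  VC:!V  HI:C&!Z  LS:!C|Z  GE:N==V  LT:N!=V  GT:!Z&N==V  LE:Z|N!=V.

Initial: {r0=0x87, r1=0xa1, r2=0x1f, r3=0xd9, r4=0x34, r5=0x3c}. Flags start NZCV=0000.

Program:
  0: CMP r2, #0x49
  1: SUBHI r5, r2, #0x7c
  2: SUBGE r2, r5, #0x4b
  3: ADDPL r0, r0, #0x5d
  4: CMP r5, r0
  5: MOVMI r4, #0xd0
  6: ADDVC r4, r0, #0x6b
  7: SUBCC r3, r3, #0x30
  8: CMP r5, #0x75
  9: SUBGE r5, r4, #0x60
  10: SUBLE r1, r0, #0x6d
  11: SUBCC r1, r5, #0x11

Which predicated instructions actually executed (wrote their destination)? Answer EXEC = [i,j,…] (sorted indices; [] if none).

0: ✓ CMP  NZCV=1000
1: · SUBHI
2: · SUBGE
3: · ADDPL
4: ✓ CMP  NZCV=1001
5: ✓ MOVMI  r4←0xd0
6: · ADDVC
7: ✓ SUBCC  r3←0xa9
8: ✓ CMP  NZCV=1000
9: · SUBGE
10: ✓ SUBLE  r1←0x1a
11: ✓ SUBCC  r1←0x2b

EXEC = [5,7,10,11]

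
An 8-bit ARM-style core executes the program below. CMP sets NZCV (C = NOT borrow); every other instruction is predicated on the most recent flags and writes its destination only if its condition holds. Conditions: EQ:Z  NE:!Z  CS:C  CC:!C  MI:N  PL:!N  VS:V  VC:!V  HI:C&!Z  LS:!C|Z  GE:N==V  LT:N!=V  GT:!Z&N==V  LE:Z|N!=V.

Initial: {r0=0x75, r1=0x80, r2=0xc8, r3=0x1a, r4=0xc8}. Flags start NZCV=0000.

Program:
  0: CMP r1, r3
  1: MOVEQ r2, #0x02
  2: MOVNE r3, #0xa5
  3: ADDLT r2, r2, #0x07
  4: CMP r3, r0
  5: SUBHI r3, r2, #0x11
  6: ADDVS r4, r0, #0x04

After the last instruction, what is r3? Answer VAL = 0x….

VAL = 0xbe

0: ✓ CMP  NZCV=0011
1: · MOVEQ
2: ✓ MOVNE  r3←0xa5
3: ✓ ADDLT  r2←0xcf
4: ✓ CMP  NZCV=0011
5: ✓ SUBHI  r3←0xbe
6: ✓ ADDVS  r4←0x79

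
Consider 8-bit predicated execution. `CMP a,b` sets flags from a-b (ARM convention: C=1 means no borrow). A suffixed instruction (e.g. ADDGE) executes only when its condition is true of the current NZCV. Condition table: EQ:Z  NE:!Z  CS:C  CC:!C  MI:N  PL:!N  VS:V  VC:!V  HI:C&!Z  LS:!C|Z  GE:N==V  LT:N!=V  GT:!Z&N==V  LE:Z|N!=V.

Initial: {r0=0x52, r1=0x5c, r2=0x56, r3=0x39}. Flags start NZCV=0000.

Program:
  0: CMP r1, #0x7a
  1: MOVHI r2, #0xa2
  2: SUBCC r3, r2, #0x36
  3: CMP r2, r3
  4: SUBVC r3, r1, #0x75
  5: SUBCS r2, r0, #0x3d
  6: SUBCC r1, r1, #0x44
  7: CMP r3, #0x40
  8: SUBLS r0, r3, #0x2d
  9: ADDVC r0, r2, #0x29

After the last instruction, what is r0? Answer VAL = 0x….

VAL = 0x3e

0: ✓ CMP  NZCV=1000
1: · MOVHI
2: ✓ SUBCC  r3←0x20
3: ✓ CMP  NZCV=0010
4: ✓ SUBVC  r3←0xe7
5: ✓ SUBCS  r2←0x15
6: · SUBCC
7: ✓ CMP  NZCV=1010
8: · SUBLS
9: ✓ ADDVC  r0←0x3e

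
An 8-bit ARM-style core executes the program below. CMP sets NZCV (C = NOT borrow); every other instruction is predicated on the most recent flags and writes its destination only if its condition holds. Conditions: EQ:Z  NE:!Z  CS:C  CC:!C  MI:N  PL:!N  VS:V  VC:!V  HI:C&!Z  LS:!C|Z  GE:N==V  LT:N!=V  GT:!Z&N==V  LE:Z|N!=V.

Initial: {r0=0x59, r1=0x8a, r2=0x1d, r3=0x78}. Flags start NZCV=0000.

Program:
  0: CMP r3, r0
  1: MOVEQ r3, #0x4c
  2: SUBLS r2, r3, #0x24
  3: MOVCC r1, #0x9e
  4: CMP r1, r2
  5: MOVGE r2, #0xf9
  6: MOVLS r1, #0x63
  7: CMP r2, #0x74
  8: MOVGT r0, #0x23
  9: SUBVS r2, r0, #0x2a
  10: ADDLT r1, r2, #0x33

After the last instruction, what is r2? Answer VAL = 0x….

[0] flags=0010 → (cmp)
[1] flags=0010 EQ?F → skip
[2] flags=0010 LS?F → skip
[3] flags=0010 CC?F → skip
[4] flags=0011 → (cmp)
[5] flags=0011 GE?F → skip
[6] flags=0011 LS?F → skip
[7] flags=1000 → (cmp)
[8] flags=1000 GT?F → skip
[9] flags=1000 VS?F → skip
[10] flags=1000 LT?T → r1=0x50

VAL = 0x1d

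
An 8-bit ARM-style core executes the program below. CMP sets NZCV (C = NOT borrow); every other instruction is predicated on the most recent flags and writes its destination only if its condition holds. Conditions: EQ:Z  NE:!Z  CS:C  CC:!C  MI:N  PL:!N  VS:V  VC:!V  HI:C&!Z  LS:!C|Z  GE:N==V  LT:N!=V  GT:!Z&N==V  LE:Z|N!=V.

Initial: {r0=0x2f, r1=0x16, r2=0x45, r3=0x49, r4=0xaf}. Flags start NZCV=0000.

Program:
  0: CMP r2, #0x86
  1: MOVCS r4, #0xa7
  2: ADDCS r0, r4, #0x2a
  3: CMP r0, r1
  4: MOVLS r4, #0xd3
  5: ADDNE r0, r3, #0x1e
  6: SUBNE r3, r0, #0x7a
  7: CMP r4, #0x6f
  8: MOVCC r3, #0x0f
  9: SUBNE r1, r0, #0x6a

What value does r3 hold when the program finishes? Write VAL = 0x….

0: ✓ CMP  NZCV=1001
1: · MOVCS
2: · ADDCS
3: ✓ CMP  NZCV=0010
4: · MOVLS
5: ✓ ADDNE  r0←0x67
6: ✓ SUBNE  r3←0xed
7: ✓ CMP  NZCV=0011
8: · MOVCC
9: ✓ SUBNE  r1←0xfd

VAL = 0xed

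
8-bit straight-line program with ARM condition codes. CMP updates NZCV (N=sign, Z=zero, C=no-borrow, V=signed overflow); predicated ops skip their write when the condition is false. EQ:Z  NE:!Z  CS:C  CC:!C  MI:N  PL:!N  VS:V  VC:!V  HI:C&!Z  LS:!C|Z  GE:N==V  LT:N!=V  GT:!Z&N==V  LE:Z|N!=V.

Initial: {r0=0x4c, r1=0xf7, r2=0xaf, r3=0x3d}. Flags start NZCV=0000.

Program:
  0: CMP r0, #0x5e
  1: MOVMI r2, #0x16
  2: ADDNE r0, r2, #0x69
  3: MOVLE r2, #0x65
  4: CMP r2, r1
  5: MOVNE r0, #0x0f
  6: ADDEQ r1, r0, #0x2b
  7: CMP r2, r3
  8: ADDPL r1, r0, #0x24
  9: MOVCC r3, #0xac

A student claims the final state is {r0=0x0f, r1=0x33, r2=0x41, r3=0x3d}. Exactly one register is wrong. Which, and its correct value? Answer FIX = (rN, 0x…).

[0] flags=1000 → (cmp)
[1] flags=1000 MI?T → r2=0x16
[2] flags=1000 NE?T → r0=0x7f
[3] flags=1000 LE?T → r2=0x65
[4] flags=0000 → (cmp)
[5] flags=0000 NE?T → r0=0x0f
[6] flags=0000 EQ?F → skip
[7] flags=0010 → (cmp)
[8] flags=0010 PL?T → r1=0x33
[9] flags=0010 CC?F → skip

FIX = (r2, 0x65)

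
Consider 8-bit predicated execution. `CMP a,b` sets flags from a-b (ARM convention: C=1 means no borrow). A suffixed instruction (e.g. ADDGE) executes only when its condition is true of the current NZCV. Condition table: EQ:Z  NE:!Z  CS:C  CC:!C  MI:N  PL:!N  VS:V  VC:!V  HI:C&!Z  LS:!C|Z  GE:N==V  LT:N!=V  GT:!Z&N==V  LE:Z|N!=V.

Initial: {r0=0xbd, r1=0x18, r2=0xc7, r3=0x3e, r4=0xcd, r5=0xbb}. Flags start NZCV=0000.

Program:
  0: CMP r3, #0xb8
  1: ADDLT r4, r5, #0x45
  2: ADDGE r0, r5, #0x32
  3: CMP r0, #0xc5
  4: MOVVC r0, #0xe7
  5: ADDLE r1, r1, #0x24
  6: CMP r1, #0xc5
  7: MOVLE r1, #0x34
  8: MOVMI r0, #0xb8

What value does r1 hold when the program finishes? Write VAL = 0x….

VAL = 0x18

[0] flags=1001 → (cmp)
[1] flags=1001 LT?F → skip
[2] flags=1001 GE?T → r0=0xed
[3] flags=0010 → (cmp)
[4] flags=0010 VC?T → r0=0xe7
[5] flags=0010 LE?F → skip
[6] flags=0000 → (cmp)
[7] flags=0000 LE?F → skip
[8] flags=0000 MI?F → skip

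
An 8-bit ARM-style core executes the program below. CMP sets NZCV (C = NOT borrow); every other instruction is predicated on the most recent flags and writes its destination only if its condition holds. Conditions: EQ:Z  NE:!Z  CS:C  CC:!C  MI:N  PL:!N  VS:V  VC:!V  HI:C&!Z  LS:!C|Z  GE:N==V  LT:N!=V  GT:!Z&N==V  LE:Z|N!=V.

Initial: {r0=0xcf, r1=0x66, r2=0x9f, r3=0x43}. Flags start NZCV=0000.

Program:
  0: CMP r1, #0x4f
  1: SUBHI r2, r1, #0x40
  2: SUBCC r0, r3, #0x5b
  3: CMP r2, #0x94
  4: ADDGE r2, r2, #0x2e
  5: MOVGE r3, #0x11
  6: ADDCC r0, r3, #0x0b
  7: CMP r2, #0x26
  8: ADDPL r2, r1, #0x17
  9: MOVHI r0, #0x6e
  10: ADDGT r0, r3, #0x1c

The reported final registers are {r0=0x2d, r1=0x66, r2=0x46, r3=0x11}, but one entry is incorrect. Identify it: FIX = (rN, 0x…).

[0] flags=0010 → (cmp)
[1] flags=0010 HI?T → r2=0x26
[2] flags=0010 CC?F → skip
[3] flags=1001 → (cmp)
[4] flags=1001 GE?T → r2=0x54
[5] flags=1001 GE?T → r3=0x11
[6] flags=1001 CC?T → r0=0x1c
[7] flags=0010 → (cmp)
[8] flags=0010 PL?T → r2=0x7d
[9] flags=0010 HI?T → r0=0x6e
[10] flags=0010 GT?T → r0=0x2d

FIX = (r2, 0x7d)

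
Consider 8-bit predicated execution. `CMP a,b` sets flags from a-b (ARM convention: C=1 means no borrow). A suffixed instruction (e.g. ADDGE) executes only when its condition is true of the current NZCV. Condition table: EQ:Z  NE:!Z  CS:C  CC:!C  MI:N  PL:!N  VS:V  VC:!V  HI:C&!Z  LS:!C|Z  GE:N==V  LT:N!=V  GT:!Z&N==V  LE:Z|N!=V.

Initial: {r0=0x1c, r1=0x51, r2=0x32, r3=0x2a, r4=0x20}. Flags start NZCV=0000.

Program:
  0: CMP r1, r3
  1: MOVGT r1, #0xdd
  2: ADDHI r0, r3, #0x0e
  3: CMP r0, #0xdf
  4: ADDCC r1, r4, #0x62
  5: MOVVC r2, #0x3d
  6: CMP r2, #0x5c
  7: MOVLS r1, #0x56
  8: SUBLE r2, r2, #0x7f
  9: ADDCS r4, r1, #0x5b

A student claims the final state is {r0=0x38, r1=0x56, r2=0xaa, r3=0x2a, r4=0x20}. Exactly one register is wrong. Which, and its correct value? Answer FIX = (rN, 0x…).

FIX = (r2, 0xbe)

0: ✓ CMP  NZCV=0010
1: ✓ MOVGT  r1←0xdd
2: ✓ ADDHI  r0←0x38
3: ✓ CMP  NZCV=0000
4: ✓ ADDCC  r1←0x82
5: ✓ MOVVC  r2←0x3d
6: ✓ CMP  NZCV=1000
7: ✓ MOVLS  r1←0x56
8: ✓ SUBLE  r2←0xbe
9: · ADDCS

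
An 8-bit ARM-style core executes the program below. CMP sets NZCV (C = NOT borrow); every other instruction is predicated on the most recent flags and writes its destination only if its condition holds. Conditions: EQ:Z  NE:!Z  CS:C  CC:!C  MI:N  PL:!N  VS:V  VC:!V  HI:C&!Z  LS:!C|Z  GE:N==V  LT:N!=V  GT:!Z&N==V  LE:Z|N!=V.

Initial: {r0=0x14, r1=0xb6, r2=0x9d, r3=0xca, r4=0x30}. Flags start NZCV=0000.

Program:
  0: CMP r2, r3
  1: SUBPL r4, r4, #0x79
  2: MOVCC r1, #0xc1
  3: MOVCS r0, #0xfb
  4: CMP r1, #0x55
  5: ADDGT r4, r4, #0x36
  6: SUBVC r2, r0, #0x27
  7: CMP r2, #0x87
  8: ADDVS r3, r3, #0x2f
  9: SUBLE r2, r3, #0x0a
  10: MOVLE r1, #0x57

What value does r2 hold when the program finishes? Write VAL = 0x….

VAL = 0x9d

[0] flags=1000 → (cmp)
[1] flags=1000 PL?F → skip
[2] flags=1000 CC?T → r1=0xc1
[3] flags=1000 CS?F → skip
[4] flags=0011 → (cmp)
[5] flags=0011 GT?F → skip
[6] flags=0011 VC?F → skip
[7] flags=0010 → (cmp)
[8] flags=0010 VS?F → skip
[9] flags=0010 LE?F → skip
[10] flags=0010 LE?F → skip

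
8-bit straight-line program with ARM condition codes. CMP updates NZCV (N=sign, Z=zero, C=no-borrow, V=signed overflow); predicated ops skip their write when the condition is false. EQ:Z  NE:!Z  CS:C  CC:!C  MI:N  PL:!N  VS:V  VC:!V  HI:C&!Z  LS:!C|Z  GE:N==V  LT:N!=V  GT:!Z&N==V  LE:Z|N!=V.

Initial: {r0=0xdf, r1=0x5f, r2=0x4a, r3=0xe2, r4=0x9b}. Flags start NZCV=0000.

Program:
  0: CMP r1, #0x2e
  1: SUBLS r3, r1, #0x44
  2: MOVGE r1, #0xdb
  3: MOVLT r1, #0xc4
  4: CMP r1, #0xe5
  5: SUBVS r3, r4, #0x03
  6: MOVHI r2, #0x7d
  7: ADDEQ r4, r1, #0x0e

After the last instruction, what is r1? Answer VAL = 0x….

VAL = 0xdb

0: ✓ CMP  NZCV=0010
1: · SUBLS
2: ✓ MOVGE  r1←0xdb
3: · MOVLT
4: ✓ CMP  NZCV=1000
5: · SUBVS
6: · MOVHI
7: · ADDEQ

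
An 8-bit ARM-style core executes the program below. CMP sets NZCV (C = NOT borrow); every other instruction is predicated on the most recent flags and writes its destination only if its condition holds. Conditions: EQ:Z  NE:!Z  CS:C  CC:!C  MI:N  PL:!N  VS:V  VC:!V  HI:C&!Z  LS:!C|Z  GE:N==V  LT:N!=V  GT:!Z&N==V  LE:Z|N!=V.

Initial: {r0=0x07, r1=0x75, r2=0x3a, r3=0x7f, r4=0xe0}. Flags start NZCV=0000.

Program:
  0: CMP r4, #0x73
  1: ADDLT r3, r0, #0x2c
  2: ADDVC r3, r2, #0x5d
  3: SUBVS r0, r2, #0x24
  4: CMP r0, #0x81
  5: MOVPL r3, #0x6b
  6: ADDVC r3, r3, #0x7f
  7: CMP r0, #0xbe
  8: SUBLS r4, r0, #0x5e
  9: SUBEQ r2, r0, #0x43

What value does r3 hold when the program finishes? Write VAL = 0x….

[0] flags=0011 → (cmp)
[1] flags=0011 LT?T → r3=0x33
[2] flags=0011 VC?F → skip
[3] flags=0011 VS?T → r0=0x16
[4] flags=1001 → (cmp)
[5] flags=1001 PL?F → skip
[6] flags=1001 VC?F → skip
[7] flags=0000 → (cmp)
[8] flags=0000 LS?T → r4=0xb8
[9] flags=0000 EQ?F → skip

VAL = 0x33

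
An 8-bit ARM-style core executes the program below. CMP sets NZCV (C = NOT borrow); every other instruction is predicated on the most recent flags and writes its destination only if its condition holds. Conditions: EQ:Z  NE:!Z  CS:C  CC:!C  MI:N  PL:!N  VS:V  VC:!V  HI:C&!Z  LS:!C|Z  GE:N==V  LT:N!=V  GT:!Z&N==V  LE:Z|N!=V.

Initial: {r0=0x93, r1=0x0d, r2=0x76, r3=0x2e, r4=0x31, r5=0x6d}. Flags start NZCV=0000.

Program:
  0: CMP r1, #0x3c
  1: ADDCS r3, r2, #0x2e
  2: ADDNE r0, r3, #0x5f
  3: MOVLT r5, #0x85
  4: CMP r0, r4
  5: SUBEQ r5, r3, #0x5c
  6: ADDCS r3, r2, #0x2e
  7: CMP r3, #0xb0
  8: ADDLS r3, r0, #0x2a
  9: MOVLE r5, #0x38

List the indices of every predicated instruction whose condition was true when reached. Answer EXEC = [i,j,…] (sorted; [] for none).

0: ✓ CMP  NZCV=1000
1: · ADDCS
2: ✓ ADDNE  r0←0x8d
3: ✓ MOVLT  r5←0x85
4: ✓ CMP  NZCV=0011
5: · SUBEQ
6: ✓ ADDCS  r3←0xa4
7: ✓ CMP  NZCV=1000
8: ✓ ADDLS  r3←0xb7
9: ✓ MOVLE  r5←0x38

EXEC = [2,3,6,8,9]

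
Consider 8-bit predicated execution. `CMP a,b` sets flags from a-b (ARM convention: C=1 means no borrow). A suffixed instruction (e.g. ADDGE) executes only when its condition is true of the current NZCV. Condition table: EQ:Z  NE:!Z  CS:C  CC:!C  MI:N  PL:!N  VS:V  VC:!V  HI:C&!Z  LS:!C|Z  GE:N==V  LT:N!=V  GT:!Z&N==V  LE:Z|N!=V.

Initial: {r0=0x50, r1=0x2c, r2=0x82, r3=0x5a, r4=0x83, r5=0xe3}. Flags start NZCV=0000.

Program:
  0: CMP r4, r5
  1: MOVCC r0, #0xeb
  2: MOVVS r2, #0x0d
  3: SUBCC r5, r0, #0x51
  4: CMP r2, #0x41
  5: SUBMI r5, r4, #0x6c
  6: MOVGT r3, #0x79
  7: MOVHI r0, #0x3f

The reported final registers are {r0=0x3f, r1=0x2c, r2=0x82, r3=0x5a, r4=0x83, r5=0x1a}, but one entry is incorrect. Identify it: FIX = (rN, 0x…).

[0] flags=1000 → (cmp)
[1] flags=1000 CC?T → r0=0xeb
[2] flags=1000 VS?F → skip
[3] flags=1000 CC?T → r5=0x9a
[4] flags=0011 → (cmp)
[5] flags=0011 MI?F → skip
[6] flags=0011 GT?F → skip
[7] flags=0011 HI?T → r0=0x3f

FIX = (r5, 0x9a)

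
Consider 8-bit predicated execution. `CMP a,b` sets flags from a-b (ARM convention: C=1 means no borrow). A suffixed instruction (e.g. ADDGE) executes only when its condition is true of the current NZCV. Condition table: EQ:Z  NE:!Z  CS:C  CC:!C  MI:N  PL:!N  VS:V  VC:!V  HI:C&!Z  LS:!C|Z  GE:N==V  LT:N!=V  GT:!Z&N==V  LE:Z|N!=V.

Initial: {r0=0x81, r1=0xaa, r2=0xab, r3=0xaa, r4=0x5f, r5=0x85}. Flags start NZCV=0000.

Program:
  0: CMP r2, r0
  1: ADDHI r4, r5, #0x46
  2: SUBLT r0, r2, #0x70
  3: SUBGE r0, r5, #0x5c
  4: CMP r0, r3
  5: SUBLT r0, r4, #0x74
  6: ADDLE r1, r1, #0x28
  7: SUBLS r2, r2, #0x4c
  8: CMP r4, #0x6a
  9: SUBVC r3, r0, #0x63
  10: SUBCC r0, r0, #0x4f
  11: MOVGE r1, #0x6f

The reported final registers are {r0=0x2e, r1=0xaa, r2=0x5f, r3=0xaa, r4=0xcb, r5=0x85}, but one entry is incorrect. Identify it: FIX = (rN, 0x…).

FIX = (r0, 0x29)

[0] flags=0010 → (cmp)
[1] flags=0010 HI?T → r4=0xcb
[2] flags=0010 LT?F → skip
[3] flags=0010 GE?T → r0=0x29
[4] flags=0000 → (cmp)
[5] flags=0000 LT?F → skip
[6] flags=0000 LE?F → skip
[7] flags=0000 LS?T → r2=0x5f
[8] flags=0011 → (cmp)
[9] flags=0011 VC?F → skip
[10] flags=0011 CC?F → skip
[11] flags=0011 GE?F → skip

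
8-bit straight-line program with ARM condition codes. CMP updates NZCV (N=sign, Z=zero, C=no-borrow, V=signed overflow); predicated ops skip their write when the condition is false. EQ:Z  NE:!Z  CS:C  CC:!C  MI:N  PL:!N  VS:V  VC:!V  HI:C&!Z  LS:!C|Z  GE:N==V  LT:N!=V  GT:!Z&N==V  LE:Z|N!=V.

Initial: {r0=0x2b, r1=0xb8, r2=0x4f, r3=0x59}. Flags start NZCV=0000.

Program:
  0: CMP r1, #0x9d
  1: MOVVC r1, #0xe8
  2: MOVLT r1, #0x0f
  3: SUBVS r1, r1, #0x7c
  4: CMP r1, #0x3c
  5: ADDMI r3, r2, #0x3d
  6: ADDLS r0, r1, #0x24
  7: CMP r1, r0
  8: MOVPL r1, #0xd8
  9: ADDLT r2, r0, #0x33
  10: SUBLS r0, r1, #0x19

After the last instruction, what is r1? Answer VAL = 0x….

VAL = 0xe8

[0] flags=0010 → (cmp)
[1] flags=0010 VC?T → r1=0xe8
[2] flags=0010 LT?F → skip
[3] flags=0010 VS?F → skip
[4] flags=1010 → (cmp)
[5] flags=1010 MI?T → r3=0x8c
[6] flags=1010 LS?F → skip
[7] flags=1010 → (cmp)
[8] flags=1010 PL?F → skip
[9] flags=1010 LT?T → r2=0x5e
[10] flags=1010 LS?F → skip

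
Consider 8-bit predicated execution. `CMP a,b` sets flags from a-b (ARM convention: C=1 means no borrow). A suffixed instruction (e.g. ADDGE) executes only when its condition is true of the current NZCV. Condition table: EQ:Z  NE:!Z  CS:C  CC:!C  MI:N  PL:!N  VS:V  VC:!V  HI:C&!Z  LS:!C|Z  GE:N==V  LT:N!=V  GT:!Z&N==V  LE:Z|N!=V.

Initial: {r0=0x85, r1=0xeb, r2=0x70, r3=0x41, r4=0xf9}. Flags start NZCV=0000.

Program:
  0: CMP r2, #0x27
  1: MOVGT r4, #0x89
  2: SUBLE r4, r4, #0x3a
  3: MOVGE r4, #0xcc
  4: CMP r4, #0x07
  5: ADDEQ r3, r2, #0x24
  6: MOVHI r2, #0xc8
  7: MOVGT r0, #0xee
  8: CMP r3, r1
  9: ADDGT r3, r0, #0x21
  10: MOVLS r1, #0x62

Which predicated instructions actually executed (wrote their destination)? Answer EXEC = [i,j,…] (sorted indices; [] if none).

EXEC = [1,3,6,9,10]

[0] flags=0010 → (cmp)
[1] flags=0010 GT?T → r4=0x89
[2] flags=0010 LE?F → skip
[3] flags=0010 GE?T → r4=0xcc
[4] flags=1010 → (cmp)
[5] flags=1010 EQ?F → skip
[6] flags=1010 HI?T → r2=0xc8
[7] flags=1010 GT?F → skip
[8] flags=0000 → (cmp)
[9] flags=0000 GT?T → r3=0xa6
[10] flags=0000 LS?T → r1=0x62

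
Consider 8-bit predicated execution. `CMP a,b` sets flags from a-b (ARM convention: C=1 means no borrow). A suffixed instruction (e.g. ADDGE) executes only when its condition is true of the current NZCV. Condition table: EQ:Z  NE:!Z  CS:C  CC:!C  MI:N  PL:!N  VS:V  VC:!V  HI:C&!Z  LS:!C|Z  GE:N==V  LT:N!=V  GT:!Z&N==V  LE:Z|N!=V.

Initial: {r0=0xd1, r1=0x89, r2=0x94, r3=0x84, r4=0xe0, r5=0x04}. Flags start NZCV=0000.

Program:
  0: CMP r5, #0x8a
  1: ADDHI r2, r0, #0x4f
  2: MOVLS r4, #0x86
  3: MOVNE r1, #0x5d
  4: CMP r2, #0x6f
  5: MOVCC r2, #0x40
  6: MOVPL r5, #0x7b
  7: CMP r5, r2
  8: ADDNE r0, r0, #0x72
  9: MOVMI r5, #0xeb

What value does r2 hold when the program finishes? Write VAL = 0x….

VAL = 0x94

0: ✓ CMP  NZCV=0000
1: · ADDHI
2: ✓ MOVLS  r4←0x86
3: ✓ MOVNE  r1←0x5d
4: ✓ CMP  NZCV=0011
5: · MOVCC
6: ✓ MOVPL  r5←0x7b
7: ✓ CMP  NZCV=1001
8: ✓ ADDNE  r0←0x43
9: ✓ MOVMI  r5←0xeb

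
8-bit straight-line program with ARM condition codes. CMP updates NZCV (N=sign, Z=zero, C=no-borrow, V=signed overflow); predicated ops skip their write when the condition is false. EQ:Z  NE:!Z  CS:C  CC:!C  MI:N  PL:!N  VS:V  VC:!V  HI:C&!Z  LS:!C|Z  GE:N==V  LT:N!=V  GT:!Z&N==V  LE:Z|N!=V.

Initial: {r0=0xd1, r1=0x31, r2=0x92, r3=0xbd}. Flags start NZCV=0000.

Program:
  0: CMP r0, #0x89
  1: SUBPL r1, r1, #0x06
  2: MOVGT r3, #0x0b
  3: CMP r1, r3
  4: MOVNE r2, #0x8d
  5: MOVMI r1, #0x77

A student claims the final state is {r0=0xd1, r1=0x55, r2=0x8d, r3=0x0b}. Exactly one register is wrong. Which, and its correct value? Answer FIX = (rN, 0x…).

0: ✓ CMP  NZCV=0010
1: ✓ SUBPL  r1←0x2b
2: ✓ MOVGT  r3←0x0b
3: ✓ CMP  NZCV=0010
4: ✓ MOVNE  r2←0x8d
5: · MOVMI

FIX = (r1, 0x2b)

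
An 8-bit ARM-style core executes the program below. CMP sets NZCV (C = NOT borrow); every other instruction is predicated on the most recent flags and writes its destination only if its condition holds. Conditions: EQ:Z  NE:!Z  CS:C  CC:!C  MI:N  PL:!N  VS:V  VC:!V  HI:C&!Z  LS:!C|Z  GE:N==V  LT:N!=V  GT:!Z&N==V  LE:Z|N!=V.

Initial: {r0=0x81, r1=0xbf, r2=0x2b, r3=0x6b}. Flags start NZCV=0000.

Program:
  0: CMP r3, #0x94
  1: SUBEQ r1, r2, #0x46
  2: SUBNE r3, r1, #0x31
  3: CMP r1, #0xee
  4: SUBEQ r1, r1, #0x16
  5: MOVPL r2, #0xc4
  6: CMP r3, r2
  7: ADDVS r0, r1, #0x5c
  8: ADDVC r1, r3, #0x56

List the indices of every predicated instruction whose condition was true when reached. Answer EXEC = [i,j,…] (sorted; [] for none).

EXEC = [2,7]

[0] flags=1001 → (cmp)
[1] flags=1001 EQ?F → skip
[2] flags=1001 NE?T → r3=0x8e
[3] flags=1000 → (cmp)
[4] flags=1000 EQ?F → skip
[5] flags=1000 PL?F → skip
[6] flags=0011 → (cmp)
[7] flags=0011 VS?T → r0=0x1b
[8] flags=0011 VC?F → skip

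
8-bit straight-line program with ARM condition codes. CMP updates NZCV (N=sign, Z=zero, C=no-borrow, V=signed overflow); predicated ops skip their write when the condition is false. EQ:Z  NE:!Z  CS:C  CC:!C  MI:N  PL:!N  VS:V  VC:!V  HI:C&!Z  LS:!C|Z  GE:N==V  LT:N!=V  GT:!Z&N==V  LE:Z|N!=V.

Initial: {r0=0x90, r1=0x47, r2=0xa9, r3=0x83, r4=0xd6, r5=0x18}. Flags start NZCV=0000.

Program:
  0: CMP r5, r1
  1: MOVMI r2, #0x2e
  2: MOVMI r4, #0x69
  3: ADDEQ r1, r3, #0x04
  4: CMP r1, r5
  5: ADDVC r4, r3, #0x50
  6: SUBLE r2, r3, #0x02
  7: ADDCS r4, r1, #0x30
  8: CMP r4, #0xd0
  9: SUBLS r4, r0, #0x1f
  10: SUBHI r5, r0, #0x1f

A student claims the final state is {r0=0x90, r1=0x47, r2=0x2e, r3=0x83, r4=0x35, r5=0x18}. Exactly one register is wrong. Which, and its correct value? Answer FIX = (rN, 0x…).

FIX = (r4, 0x71)

0: ✓ CMP  NZCV=1000
1: ✓ MOVMI  r2←0x2e
2: ✓ MOVMI  r4←0x69
3: · ADDEQ
4: ✓ CMP  NZCV=0010
5: ✓ ADDVC  r4←0xd3
6: · SUBLE
7: ✓ ADDCS  r4←0x77
8: ✓ CMP  NZCV=1001
9: ✓ SUBLS  r4←0x71
10: · SUBHI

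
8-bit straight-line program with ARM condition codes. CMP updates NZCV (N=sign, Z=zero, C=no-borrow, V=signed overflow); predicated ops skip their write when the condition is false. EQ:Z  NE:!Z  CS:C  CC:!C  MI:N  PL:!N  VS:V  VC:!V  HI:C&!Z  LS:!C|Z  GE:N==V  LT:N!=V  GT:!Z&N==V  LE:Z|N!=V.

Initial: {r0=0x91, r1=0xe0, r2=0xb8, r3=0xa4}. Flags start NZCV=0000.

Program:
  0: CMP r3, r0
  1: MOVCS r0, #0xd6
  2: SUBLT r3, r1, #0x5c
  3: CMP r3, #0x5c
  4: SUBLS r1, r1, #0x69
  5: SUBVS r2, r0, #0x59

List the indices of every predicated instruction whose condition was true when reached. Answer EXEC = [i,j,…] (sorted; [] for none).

EXEC = [1,5]

0: ✓ CMP  NZCV=0010
1: ✓ MOVCS  r0←0xd6
2: · SUBLT
3: ✓ CMP  NZCV=0011
4: · SUBLS
5: ✓ SUBVS  r2←0x7d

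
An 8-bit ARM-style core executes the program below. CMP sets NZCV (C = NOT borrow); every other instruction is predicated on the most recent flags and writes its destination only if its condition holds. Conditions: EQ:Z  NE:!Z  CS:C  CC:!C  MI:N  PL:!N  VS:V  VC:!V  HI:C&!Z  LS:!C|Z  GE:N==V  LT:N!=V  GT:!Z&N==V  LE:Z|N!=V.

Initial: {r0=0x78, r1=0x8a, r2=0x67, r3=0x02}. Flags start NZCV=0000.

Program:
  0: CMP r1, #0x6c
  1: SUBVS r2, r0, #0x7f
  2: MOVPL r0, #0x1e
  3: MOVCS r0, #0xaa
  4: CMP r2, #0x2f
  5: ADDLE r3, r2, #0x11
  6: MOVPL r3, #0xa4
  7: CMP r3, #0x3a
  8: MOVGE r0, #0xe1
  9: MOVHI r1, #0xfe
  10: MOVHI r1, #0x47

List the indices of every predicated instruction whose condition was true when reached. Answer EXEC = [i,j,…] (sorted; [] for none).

EXEC = [1,2,3,5]

0: ✓ CMP  NZCV=0011
1: ✓ SUBVS  r2←0xf9
2: ✓ MOVPL  r0←0x1e
3: ✓ MOVCS  r0←0xaa
4: ✓ CMP  NZCV=1010
5: ✓ ADDLE  r3←0x0a
6: · MOVPL
7: ✓ CMP  NZCV=1000
8: · MOVGE
9: · MOVHI
10: · MOVHI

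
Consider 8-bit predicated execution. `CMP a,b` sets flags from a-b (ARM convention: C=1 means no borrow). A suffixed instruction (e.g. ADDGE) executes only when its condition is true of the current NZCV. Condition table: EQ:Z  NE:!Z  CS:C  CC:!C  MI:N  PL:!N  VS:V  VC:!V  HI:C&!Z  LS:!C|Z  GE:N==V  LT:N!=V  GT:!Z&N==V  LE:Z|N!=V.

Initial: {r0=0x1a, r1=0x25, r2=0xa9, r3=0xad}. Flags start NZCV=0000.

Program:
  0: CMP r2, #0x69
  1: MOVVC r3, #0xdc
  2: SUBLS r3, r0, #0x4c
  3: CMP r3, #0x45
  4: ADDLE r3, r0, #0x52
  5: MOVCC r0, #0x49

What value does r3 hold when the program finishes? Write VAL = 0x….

VAL = 0x6c

0: ✓ CMP  NZCV=0011
1: · MOVVC
2: · SUBLS
3: ✓ CMP  NZCV=0011
4: ✓ ADDLE  r3←0x6c
5: · MOVCC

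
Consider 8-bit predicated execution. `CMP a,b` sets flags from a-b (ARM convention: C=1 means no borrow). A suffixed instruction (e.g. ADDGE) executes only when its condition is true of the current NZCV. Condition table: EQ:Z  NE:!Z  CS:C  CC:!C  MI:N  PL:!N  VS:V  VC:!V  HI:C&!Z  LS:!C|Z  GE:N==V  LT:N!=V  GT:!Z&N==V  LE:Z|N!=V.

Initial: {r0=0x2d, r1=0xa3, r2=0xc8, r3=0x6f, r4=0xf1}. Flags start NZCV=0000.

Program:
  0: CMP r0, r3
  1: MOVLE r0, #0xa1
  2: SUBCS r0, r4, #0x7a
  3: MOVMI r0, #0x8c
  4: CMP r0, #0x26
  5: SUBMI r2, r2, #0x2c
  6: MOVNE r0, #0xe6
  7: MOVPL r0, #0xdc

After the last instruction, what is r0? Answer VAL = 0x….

VAL = 0xdc

[0] flags=1000 → (cmp)
[1] flags=1000 LE?T → r0=0xa1
[2] flags=1000 CS?F → skip
[3] flags=1000 MI?T → r0=0x8c
[4] flags=0011 → (cmp)
[5] flags=0011 MI?F → skip
[6] flags=0011 NE?T → r0=0xe6
[7] flags=0011 PL?T → r0=0xdc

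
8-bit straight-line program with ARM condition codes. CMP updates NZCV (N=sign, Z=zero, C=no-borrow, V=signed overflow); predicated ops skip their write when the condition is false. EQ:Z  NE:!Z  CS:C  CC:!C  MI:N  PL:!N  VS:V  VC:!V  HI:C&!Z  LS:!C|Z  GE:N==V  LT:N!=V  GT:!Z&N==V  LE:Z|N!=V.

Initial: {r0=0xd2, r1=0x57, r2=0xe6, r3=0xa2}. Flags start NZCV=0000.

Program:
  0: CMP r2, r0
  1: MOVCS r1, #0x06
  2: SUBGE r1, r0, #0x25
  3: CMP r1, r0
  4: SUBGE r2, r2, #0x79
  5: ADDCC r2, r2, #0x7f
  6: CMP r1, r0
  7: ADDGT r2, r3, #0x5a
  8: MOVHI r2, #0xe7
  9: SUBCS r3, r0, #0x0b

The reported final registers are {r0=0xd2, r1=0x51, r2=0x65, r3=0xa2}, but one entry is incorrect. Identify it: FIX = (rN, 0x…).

FIX = (r1, 0xad)

[0] flags=0010 → (cmp)
[1] flags=0010 CS?T → r1=0x06
[2] flags=0010 GE?T → r1=0xad
[3] flags=1000 → (cmp)
[4] flags=1000 GE?F → skip
[5] flags=1000 CC?T → r2=0x65
[6] flags=1000 → (cmp)
[7] flags=1000 GT?F → skip
[8] flags=1000 HI?F → skip
[9] flags=1000 CS?F → skip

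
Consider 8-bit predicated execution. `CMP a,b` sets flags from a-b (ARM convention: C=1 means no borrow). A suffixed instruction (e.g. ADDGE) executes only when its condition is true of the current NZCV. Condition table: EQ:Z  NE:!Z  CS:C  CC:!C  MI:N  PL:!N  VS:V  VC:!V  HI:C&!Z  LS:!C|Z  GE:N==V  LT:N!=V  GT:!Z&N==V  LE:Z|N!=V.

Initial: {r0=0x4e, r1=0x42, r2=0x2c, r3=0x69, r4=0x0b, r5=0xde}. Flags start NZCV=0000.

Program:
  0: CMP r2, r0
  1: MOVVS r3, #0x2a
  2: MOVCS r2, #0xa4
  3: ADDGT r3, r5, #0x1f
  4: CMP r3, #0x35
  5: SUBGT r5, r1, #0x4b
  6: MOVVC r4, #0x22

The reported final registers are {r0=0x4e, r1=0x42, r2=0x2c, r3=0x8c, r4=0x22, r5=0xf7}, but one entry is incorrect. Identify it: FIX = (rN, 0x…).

0: ✓ CMP  NZCV=1000
1: · MOVVS
2: · MOVCS
3: · ADDGT
4: ✓ CMP  NZCV=0010
5: ✓ SUBGT  r5←0xf7
6: ✓ MOVVC  r4←0x22

FIX = (r3, 0x69)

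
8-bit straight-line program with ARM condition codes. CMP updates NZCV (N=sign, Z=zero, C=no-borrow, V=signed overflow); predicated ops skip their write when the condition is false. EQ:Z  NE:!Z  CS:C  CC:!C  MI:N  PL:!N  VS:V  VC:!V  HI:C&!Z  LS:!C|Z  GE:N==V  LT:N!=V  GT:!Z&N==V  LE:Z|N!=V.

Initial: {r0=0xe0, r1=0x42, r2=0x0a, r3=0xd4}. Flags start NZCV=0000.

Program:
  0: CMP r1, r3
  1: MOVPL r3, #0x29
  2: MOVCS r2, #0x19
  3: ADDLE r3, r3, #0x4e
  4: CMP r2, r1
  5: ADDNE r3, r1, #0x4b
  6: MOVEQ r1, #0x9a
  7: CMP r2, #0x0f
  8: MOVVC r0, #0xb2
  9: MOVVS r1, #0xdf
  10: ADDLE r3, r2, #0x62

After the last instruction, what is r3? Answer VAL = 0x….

0: ✓ CMP  NZCV=0000
1: ✓ MOVPL  r3←0x29
2: · MOVCS
3: · ADDLE
4: ✓ CMP  NZCV=1000
5: ✓ ADDNE  r3←0x8d
6: · MOVEQ
7: ✓ CMP  NZCV=1000
8: ✓ MOVVC  r0←0xb2
9: · MOVVS
10: ✓ ADDLE  r3←0x6c

VAL = 0x6c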